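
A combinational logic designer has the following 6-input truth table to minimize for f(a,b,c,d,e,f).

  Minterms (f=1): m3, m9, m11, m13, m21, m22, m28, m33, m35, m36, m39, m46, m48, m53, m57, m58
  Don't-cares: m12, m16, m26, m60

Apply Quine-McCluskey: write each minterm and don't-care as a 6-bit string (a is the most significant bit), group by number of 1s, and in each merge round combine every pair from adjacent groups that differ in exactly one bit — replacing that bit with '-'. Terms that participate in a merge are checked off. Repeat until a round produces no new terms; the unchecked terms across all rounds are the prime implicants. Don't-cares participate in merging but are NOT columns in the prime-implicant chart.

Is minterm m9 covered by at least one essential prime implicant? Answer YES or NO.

[col 0] 000011*, 001001*, 001011*, 001100*, 001101*, 010000*, 010101*, 010110, 011010*, 011100*, 100001*, 100011*, 100100, 100111*, 101110, 110000*, 110101*, 111001, 111010*, 111100*
[col 1] -00011, -10000, -10101, -11010, -11100, 0-1100, 00-011, 001-01, 0010-1, 00110-, 100-11, 1000-1
Prime implicants: -00011, -10000, -10101, -11010, -11100, 0-1100, 00-011, 001-01, 0010-1, 00110-, 010110, 100-11, 1000-1, 100100, 101110, 111001
PI chart (minterm → PIs covering it):
  3 | -00011,00-011
  9 | 001-01,0010-1
  11 | 00-011,0010-1
  13 | 001-01,00110-
  21 | -10101  (sole → essential)
  22 | 010110  (sole → essential)
  28 | -11100,0-1100
  33 | 1000-1  (sole → essential)
  35 | -00011,100-11,1000-1
  36 | 100100  (sole → essential)
  39 | 100-11  (sole → essential)
  46 | 101110  (sole → essential)
  48 | -10000  (sole → essential)
  53 | -10101  (sole → essential)
  57 | 111001  (sole → essential)
  58 | -11010  (sole → essential)
Essential prime implicants: -10000, -10101, -11010, 010110, 100-11, 1000-1, 100100, 101110, 111001

NO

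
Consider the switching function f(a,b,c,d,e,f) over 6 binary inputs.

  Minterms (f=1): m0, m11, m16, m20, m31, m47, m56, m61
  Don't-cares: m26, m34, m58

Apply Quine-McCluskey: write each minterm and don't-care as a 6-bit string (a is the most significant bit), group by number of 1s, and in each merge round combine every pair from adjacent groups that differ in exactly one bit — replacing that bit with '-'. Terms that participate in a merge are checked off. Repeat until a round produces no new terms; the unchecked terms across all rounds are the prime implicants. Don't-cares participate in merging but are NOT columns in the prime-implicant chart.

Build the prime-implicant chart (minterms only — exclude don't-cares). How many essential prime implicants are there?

Round 0: 000000✓ 001011 010000✓ 010100✓ 011010✓ 011111 100010 101111 111000✓ 111010✓ 111101
Round 1: -11010 0-0000 010-00 1110-0
PIs = {-11010, 0-0000, 001011, 010-00, 011111, 100010, 101111, 1110-0, 111101}
Coverage chart:
  m0: 0-0000 ←essential
  m11: 001011 ←essential
  m16: 0-0000,010-00
  m20: 010-00 ←essential
  m31: 011111 ←essential
  m47: 101111 ←essential
  m56: 1110-0 ←essential
  m61: 111101 ←essential
Essential: 0-0000, 001011, 010-00, 011111, 101111, 1110-0, 111101

7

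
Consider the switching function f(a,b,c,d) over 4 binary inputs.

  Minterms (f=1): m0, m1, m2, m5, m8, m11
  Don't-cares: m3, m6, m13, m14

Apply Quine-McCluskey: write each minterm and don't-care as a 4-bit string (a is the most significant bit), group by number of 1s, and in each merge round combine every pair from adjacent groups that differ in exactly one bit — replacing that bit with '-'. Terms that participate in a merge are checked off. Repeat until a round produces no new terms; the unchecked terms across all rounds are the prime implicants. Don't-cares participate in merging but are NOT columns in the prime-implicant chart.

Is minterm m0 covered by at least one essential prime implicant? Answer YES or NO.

YES

size-2^0 implicants → 0000(✓)  0001(✓)  0010(✓)  0011(✓)  0101(✓)  0110(✓)  1000(✓)  1011(✓)  1101(✓)  1110(✓)
size-2^1 implicants → -000  -011  -101  -110  0-01  0-10  00-0(✓)  00-1(✓)  000-(✓)  001-(✓)
size-2^2 implicants → 00--
Unchecked terms (primes): -000, -011, -101, -110, 0-01, 0-10, 00--
Minterm coverage:
  m0 ⊆ -000,00--
  m1 ⊆ 0-01,00--
  m2 ⊆ 0-10,00--
  m5 ⊆ -101,0-01
  m8 ⊆ -000 [E]
  m11 ⊆ -011 [E]
E = {-000, -011}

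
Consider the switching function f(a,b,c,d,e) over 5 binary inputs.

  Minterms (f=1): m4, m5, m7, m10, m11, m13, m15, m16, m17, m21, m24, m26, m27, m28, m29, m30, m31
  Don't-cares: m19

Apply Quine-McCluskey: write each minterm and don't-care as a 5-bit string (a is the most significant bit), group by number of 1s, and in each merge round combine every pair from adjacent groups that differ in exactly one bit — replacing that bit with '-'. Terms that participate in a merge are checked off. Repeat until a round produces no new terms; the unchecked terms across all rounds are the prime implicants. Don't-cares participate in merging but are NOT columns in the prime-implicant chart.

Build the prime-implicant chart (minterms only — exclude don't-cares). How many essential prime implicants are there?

3

size-2^0 implicants → 00100(✓)  00101(✓)  00111(✓)  01010(✓)  01011(✓)  01101(✓)  01111(✓)  10000(✓)  10001(✓)  10011(✓)  10101(✓)  11000(✓)  11010(✓)  11011(✓)  11100(✓)  11101(✓)  11110(✓)  11111(✓)
size-2^1 implicants → -0101(✓)  -1010(✓)  -1011(✓)  -1101(✓)  -1111(✓)  0-101(✓)  0-111(✓)  001-1(✓)  0010-  01-11(✓)  0101-(✓)  011-1(✓)  1-000  1-011  1-101(✓)  10-01  100-1  1000-  11-00(✓)  11-10(✓)  11-11(✓)  110-0(✓)  1101-(✓)  111-0(✓)  111-1(✓)  1110-(✓)  1111-(✓)
size-2^2 implicants → --101  -1-11  -101-  -11-1  0-1-1  11--0  11-1-  111--
Unchecked terms (primes): --101, -1-11, -101-, -11-1, 0-1-1, 0010-, 1-000, 1-011, 10-01, 100-1, 1000-, 11--0, 11-1-, 111--
Minterm coverage:
  m4 ⊆ 0010- [E]
  m5 ⊆ --101,0-1-1,0010-
  m7 ⊆ 0-1-1 [E]
  m10 ⊆ -101- [E]
  m11 ⊆ -1-11,-101-
  m13 ⊆ --101,-11-1,0-1-1
  m15 ⊆ -1-11,-11-1,0-1-1
  m16 ⊆ 1-000,1000-
  m17 ⊆ 10-01,100-1,1000-
  m21 ⊆ --101,10-01
  m24 ⊆ 1-000,11--0
  m26 ⊆ -101-,11--0,11-1-
  m27 ⊆ -1-11,-101-,1-011,11-1-
  m28 ⊆ 11--0,111--
  m29 ⊆ --101,-11-1,111--
  m30 ⊆ 11--0,11-1-,111--
  m31 ⊆ -1-11,-11-1,11-1-,111--
E = {-101-, 0-1-1, 0010-}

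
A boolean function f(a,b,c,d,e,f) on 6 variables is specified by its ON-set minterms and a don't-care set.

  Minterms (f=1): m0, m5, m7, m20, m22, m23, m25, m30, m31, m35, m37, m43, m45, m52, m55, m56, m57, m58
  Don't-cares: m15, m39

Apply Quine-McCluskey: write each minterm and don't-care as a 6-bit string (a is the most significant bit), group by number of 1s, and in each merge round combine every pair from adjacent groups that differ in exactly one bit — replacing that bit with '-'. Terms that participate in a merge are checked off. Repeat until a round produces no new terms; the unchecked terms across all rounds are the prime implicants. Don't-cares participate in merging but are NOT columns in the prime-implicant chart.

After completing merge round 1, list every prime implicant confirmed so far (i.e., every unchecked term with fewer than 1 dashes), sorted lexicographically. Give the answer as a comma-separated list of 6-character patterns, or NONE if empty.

000000

size-2^0 implicants → 000000  000101(✓)  000111(✓)  001111(✓)  010100(✓)  010110(✓)  010111(✓)  011001(✓)  011110(✓)  011111(✓)  100011(✓)  100101(✓)  100111(✓)  101011(✓)  101101(✓)  110100(✓)  110111(✓)  111000(✓)  111001(✓)  111010(✓)
size-2^1 implicants → -00101(✓)  -00111(✓)  -10100  -10111(✓)  -11001  0-0111(✓)  0-1111(✓)  00-111(✓)  0001-1(✓)  01-110(✓)  01-111(✓)  0101-0  01011-(✓)  01111-(✓)  1-0111(✓)  10-011  10-101  100-11  1001-1(✓)  1110-0  11100-
size-2^2 implicants → --0111  -001-1  0--111  01-11-
Unchecked terms (primes): --0111, -001-1, -10100, -11001, 0--111, 000000, 01-11-, 0101-0, 10-011, 10-101, 100-11, 1110-0, 11100-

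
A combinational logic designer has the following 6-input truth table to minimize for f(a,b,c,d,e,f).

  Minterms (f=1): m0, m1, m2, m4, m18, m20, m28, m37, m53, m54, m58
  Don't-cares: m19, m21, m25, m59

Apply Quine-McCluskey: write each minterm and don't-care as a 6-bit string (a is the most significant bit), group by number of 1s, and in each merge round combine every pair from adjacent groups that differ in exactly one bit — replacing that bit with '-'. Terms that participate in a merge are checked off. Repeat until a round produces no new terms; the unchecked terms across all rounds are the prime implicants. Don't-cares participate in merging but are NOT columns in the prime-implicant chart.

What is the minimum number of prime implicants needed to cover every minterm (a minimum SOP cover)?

7

Round 0: 000000✓ 000001✓ 000010✓ 000100✓ 010010✓ 010011✓ 010100✓ 010101✓ 011001 011100✓ 100101✓ 110101✓ 110110 111010✓ 111011✓
Round 1: -10101 0-0010 0-0100 000-00 0000-0 00000- 01-100 01001- 01010- 1-0101 11101-
PIs = {-10101, 0-0010, 0-0100, 000-00, 0000-0, 00000-, 01-100, 01001-, 01010-, 011001, 1-0101, 110110, 11101-}
Coverage chart:
  m0: 000-00,0000-0,00000-
  m1: 00000- ←essential
  m2: 0-0010,0000-0
  m4: 0-0100,000-00
  m18: 0-0010,01001-
  m20: 0-0100,01-100,01010-
  m28: 01-100 ←essential
  m37: 1-0101 ←essential
  m53: -10101,1-0101
  m54: 110110 ←essential
  m58: 11101- ←essential
Essential: 00000-, 01-100, 1-0101, 110110, 11101-
Petrick residual → 0-0010, 0-0100
Min cover (7 terms): a'c'd'ef' + a'c'de'f' + a'b'c'd'e' + a'bde'f' + ac'de'f + abc'def' + abcd'e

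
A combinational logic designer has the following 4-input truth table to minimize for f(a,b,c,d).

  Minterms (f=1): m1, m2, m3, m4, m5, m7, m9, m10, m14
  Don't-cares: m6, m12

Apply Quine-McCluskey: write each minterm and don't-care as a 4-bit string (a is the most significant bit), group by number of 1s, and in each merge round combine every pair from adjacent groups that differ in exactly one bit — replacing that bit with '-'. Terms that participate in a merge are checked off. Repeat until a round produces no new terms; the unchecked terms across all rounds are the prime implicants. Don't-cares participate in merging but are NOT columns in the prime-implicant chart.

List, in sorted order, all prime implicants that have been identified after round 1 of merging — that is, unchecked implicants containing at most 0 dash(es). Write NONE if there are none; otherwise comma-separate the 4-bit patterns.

Round 0: 0001✓ 0010✓ 0011✓ 0100✓ 0101✓ 0110✓ 0111✓ 1001✓ 1010✓ 1100✓ 1110✓
Round 1: -001 -010✓ -100✓ -110✓ 0-01✓ 0-10✓ 0-11✓ 00-1✓ 001-✓ 01-0✓ 01-1✓ 010-✓ 011-✓ 1-10✓ 11-0✓
Round 2: --10 -1-0 0--1 0-1- 01--
PIs = {--10, -001, -1-0, 0--1, 0-1-, 01--}

NONE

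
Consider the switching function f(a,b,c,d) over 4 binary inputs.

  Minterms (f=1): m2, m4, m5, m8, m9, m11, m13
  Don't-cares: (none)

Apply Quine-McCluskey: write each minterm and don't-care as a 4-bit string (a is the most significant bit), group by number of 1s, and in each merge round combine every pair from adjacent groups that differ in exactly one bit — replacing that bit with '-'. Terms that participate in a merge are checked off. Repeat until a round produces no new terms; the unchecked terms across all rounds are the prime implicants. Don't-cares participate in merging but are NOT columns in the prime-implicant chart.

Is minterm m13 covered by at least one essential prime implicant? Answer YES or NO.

[col 0] 0010, 0100*, 0101*, 1000*, 1001*, 1011*, 1101*
[col 1] -101, 010-, 1-01, 10-1, 100-
Prime implicants: -101, 0010, 010-, 1-01, 10-1, 100-
PI chart (minterm → PIs covering it):
  2 | 0010  (sole → essential)
  4 | 010-  (sole → essential)
  5 | -101,010-
  8 | 100-  (sole → essential)
  9 | 1-01,10-1,100-
  11 | 10-1  (sole → essential)
  13 | -101,1-01
Essential prime implicants: 0010, 010-, 10-1, 100-

NO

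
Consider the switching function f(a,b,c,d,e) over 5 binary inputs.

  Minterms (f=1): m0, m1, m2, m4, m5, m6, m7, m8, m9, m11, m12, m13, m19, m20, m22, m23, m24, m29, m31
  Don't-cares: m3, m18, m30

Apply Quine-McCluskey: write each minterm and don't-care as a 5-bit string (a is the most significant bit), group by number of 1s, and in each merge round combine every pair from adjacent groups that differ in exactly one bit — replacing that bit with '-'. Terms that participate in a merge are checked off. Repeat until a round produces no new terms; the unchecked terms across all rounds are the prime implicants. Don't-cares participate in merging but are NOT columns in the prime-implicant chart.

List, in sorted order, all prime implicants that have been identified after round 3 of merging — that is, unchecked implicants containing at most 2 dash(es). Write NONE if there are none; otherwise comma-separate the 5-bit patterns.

-01-0, -1000, -1101, 0-0-1, 1-11-, 111-1

[col 0] 00000*, 00001*, 00010*, 00011*, 00100*, 00101*, 00110*, 00111*, 01000*, 01001*, 01011*, 01100*, 01101*, 10010*, 10011*, 10100*, 10110*, 10111*, 11000*, 11101*, 11110*, 11111*
[col 1] -0010*, -0011*, -0100*, -0110*, -0111*, -1000, -1101, 0-000*, 0-001*, 0-011*, 0-100*, 0-101*, 00-00*, 00-01*, 00-10*, 00-11*, 000-0*, 000-1*, 0000-*, 0001-*, 001-0*, 001-1*, 0010-*, 0011-*, 01-00*, 01-01*, 010-1*, 0100-*, 0110-*, 1-110*, 1-111*, 10-10*, 10-11*, 1001-*, 101-0*, 1011-*, 111-1, 1111-*
[col 2] -0-10*, -0-11*, -001-*, -01-0, -011-*, 0--00*, 0--01*, 0-0-1, 0-00-*, 0-10-*, 00--0*, 00--1*, 00-0-*, 00-1-*, 000--*, 001--*, 01-0-*, 1-11-, 10-1-*
[col 3] -0-1-, 0--0-, 00---
Prime implicants: -0-1-, -01-0, -1000, -1101, 0--0-, 0-0-1, 00---, 1-11-, 111-1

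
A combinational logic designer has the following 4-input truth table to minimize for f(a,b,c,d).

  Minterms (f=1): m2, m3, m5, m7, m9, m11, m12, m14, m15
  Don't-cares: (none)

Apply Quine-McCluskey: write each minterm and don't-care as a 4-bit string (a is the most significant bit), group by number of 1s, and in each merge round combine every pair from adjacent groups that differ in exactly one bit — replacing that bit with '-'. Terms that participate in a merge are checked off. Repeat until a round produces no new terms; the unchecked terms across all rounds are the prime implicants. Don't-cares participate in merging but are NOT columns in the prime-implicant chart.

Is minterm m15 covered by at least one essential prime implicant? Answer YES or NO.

NO

Round 0: 0010✓ 0011✓ 0101✓ 0111✓ 1001✓ 1011✓ 1100✓ 1110✓ 1111✓
Round 1: -011✓ -111✓ 0-11✓ 001- 01-1 1-11✓ 10-1 11-0 111-
Round 2: --11
PIs = {--11, 001-, 01-1, 10-1, 11-0, 111-}
Coverage chart:
  m2: 001- ←essential
  m3: --11,001-
  m5: 01-1 ←essential
  m7: --11,01-1
  m9: 10-1 ←essential
  m11: --11,10-1
  m12: 11-0 ←essential
  m14: 11-0,111-
  m15: --11,111-
Essential: 001-, 01-1, 10-1, 11-0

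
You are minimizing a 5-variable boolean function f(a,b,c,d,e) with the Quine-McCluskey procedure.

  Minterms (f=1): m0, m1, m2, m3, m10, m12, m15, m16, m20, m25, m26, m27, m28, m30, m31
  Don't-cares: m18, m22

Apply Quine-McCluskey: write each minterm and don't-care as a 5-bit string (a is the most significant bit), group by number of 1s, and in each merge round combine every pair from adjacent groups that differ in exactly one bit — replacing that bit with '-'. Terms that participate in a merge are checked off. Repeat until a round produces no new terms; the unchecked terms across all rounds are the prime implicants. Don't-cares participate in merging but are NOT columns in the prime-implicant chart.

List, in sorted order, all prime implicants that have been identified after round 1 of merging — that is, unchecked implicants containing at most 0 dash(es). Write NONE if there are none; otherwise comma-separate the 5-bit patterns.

[col 0] 00000*, 00001*, 00010*, 00011*, 01010*, 01100*, 01111*, 10000*, 10010*, 10100*, 10110*, 11001*, 11010*, 11011*, 11100*, 11110*, 11111*
[col 1] -0000*, -0010*, -1010*, -1100, -1111, 0-010*, 000-0*, 000-1*, 0000-*, 0001-*, 1-010*, 1-100*, 1-110*, 10-00*, 10-10*, 100-0*, 101-0*, 11-10*, 11-11*, 110-1, 1101-*, 111-0*, 1111-*
[col 2] --010, -00-0, 000--, 1--10, 1-1-0, 10--0, 11-1-
Prime implicants: --010, -00-0, -1100, -1111, 000--, 1--10, 1-1-0, 10--0, 11-1-, 110-1

NONE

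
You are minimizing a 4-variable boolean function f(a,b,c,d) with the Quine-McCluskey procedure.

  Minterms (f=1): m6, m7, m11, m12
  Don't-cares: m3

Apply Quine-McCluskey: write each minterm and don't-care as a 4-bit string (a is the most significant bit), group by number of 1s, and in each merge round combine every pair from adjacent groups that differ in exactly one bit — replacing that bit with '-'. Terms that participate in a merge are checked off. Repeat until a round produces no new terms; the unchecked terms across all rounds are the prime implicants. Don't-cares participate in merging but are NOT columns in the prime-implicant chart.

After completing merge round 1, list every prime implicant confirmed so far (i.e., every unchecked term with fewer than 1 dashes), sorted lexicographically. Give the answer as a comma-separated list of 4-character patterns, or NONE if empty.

1100

Round 0: 0011✓ 0110✓ 0111✓ 1011✓ 1100
Round 1: -011 0-11 011-
PIs = {-011, 0-11, 011-, 1100}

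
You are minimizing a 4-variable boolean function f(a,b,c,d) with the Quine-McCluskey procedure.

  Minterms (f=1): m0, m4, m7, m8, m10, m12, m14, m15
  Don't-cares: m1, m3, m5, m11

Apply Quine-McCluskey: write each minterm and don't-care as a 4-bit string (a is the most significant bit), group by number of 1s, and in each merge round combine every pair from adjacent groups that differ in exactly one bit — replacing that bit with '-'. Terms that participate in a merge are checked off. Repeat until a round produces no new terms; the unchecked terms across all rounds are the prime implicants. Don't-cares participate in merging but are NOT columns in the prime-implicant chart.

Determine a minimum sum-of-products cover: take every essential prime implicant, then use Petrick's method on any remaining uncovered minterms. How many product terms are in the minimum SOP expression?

size-2^0 implicants → 0000(✓)  0001(✓)  0011(✓)  0100(✓)  0101(✓)  0111(✓)  1000(✓)  1010(✓)  1011(✓)  1100(✓)  1110(✓)  1111(✓)
size-2^1 implicants → -000(✓)  -011(✓)  -100(✓)  -111(✓)  0-00(✓)  0-01(✓)  0-11(✓)  00-1(✓)  000-(✓)  01-1(✓)  010-(✓)  1-00(✓)  1-10(✓)  1-11(✓)  10-0(✓)  101-(✓)  11-0(✓)  111-(✓)
size-2^2 implicants → --00  --11  0--1  0-0-  1--0  1-1-
Unchecked terms (primes): --00, --11, 0--1, 0-0-, 1--0, 1-1-
Minterm coverage:
  m0 ⊆ --00,0-0-
  m4 ⊆ --00,0-0-
  m7 ⊆ --11,0--1
  m8 ⊆ --00,1--0
  m10 ⊆ 1--0,1-1-
  m12 ⊆ --00,1--0
  m14 ⊆ 1--0,1-1-
  m15 ⊆ --11,1-1-
(no essential prime implicants)
Petrick residual → --00, --11, 1--0
Cover = c'd' + cd + ad'  |cover|=3

3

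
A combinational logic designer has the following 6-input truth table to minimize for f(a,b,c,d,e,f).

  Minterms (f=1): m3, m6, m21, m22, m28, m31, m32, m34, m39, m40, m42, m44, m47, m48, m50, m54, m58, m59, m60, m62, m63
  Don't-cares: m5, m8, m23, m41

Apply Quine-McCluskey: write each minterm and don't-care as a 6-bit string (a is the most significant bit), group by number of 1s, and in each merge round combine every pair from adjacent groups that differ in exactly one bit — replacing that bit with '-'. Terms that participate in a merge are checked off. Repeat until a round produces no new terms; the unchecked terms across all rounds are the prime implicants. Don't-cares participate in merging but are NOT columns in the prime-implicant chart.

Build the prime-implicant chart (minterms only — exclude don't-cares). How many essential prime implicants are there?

6

Round 0: 000011 000101✓ 000110✓ 001000✓ 010101✓ 010110✓ 010111✓ 011100✓ 011111✓ 100000✓ 100010✓ 100111✓ 101000✓ 101001✓ 101010✓ 101100✓ 101111✓ 110000✓ 110010✓ 110110✓ 111010✓ 111011✓ 111100✓ 111110✓ 111111✓
Round 1: -01000 -10110 -11100 -11111 0-0101 0-0110 01-111 0101-1 01011- 1-0000✓ 1-0010✓ 1-1010✓ 1-1100 1-1111 10-000✓ 10-010✓ 10-111 1000-0✓ 101-00 1010-0✓ 10100- 11-010✓ 11-110✓ 110-10✓ 1100-0✓ 111-10✓ 111-11✓ 11101-✓ 1111-0 11111-✓
Round 2: 1--010 1-00-0 10-0-0 11--10 111-1-
PIs = {-01000, -10110, -11100, -11111, 0-0101, 0-0110, 000011, 01-111, 0101-1, 01011-, 1--010, 1-00-0, 1-1100, 1-1111, 10-0-0, 10-111, 101-00, 10100-, 11--10, 111-1-, 1111-0}
Coverage chart:
  m3: 000011 ←essential
  m6: 0-0110 ←essential
  m21: 0-0101,0101-1
  m22: -10110,0-0110,01011-
  m28: -11100 ←essential
  m31: -11111,01-111
  m32: 1-00-0,10-0-0
  m34: 1--010,1-00-0,10-0-0
  m39: 10-111 ←essential
  m40: -01000,10-0-0,101-00,10100-
  m42: 1--010,10-0-0
  m44: 1-1100,101-00
  m47: 1-1111,10-111
  m48: 1-00-0 ←essential
  m50: 1--010,1-00-0,11--10
  m54: -10110,11--10
  m58: 1--010,11--10,111-1-
  m59: 111-1- ←essential
  m60: -11100,1-1100,1111-0
  m62: 11--10,111-1-,1111-0
  m63: -11111,1-1111,111-1-
Essential: -11100, 0-0110, 000011, 1-00-0, 10-111, 111-1-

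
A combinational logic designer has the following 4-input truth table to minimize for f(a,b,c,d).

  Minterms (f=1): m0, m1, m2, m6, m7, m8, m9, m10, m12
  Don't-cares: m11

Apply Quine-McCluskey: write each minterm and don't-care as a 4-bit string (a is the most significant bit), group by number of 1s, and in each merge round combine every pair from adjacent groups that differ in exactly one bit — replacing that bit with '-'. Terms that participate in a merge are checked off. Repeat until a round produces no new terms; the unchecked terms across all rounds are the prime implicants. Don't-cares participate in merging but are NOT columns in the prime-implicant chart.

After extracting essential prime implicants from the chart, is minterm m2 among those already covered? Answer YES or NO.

NO

size-2^0 implicants → 0000(✓)  0001(✓)  0010(✓)  0110(✓)  0111(✓)  1000(✓)  1001(✓)  1010(✓)  1011(✓)  1100(✓)
size-2^1 implicants → -000(✓)  -001(✓)  -010(✓)  0-10  00-0(✓)  000-(✓)  011-  1-00  10-0(✓)  10-1(✓)  100-(✓)  101-(✓)
size-2^2 implicants → -0-0  -00-  10--
Unchecked terms (primes): -0-0, -00-, 0-10, 011-, 1-00, 10--
Minterm coverage:
  m0 ⊆ -0-0,-00-
  m1 ⊆ -00- [E]
  m2 ⊆ -0-0,0-10
  m6 ⊆ 0-10,011-
  m7 ⊆ 011- [E]
  m8 ⊆ -0-0,-00-,1-00,10--
  m9 ⊆ -00-,10--
  m10 ⊆ -0-0,10--
  m12 ⊆ 1-00 [E]
E = {-00-, 011-, 1-00}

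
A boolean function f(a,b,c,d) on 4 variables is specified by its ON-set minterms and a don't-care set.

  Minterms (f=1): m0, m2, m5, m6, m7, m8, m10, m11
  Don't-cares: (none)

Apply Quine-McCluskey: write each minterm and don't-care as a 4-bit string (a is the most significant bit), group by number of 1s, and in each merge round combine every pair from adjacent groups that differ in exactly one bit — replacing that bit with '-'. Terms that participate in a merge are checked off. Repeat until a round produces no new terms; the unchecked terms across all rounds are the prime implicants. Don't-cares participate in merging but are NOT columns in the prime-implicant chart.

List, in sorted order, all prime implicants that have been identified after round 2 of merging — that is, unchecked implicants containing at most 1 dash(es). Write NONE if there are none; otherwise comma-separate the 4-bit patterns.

0-10, 01-1, 011-, 101-

[col 0] 0000*, 0010*, 0101*, 0110*, 0111*, 1000*, 1010*, 1011*
[col 1] -000*, -010*, 0-10, 00-0*, 01-1, 011-, 10-0*, 101-
[col 2] -0-0
Prime implicants: -0-0, 0-10, 01-1, 011-, 101-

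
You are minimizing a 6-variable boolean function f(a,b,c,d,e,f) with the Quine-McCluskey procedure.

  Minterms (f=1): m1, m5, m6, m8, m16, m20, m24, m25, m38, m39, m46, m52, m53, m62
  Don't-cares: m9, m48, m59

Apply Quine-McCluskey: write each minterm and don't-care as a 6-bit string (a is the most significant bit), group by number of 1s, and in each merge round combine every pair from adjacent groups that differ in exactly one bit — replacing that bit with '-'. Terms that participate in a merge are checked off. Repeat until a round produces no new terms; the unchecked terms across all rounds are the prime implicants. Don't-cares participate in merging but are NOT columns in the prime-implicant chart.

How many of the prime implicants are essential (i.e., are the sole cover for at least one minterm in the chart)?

Round 0: 000001✓ 000101✓ 000110✓ 001000✓ 001001✓ 010000✓ 010100✓ 011000✓ 011001✓ 100110✓ 100111✓ 101110✓ 110000✓ 110100✓ 110101✓ 111011 111110✓
Round 1: -00110 -10000✓ -10100✓ 0-1000✓ 0-1001✓ 00-001 000-01 00100-✓ 01-000 010-00✓ 01100-✓ 1-1110 10-110 10011- 110-00✓ 11010-
Round 2: -10-00 0-100-
PIs = {-00110, -10-00, 0-100-, 00-001, 000-01, 01-000, 1-1110, 10-110, 10011-, 11010-, 111011}
Coverage chart:
  m1: 00-001,000-01
  m5: 000-01 ←essential
  m6: -00110 ←essential
  m8: 0-100- ←essential
  m16: -10-00,01-000
  m20: -10-00 ←essential
  m24: 0-100-,01-000
  m25: 0-100- ←essential
  m38: -00110,10-110,10011-
  m39: 10011- ←essential
  m46: 1-1110,10-110
  m52: -10-00,11010-
  m53: 11010- ←essential
  m62: 1-1110 ←essential
Essential: -00110, -10-00, 0-100-, 000-01, 1-1110, 10011-, 11010-

7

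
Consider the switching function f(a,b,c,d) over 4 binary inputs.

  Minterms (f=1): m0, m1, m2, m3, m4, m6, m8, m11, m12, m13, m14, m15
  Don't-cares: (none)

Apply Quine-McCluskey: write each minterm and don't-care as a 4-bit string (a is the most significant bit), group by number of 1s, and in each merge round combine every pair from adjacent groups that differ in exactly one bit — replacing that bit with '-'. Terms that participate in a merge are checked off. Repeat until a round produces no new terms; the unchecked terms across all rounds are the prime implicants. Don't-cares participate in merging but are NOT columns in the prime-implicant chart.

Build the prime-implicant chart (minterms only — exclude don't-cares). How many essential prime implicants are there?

Round 0: 0000✓ 0001✓ 0010✓ 0011✓ 0100✓ 0110✓ 1000✓ 1011✓ 1100✓ 1101✓ 1110✓ 1111✓
Round 1: -000✓ -011 -100✓ -110✓ 0-00✓ 0-10✓ 00-0✓ 00-1✓ 000-✓ 001-✓ 01-0✓ 1-00✓ 1-11 11-0✓ 11-1✓ 110-✓ 111-✓
Round 2: --00 -1-0 0--0 00-- 11--
PIs = {--00, -011, -1-0, 0--0, 00--, 1-11, 11--}
Coverage chart:
  m0: --00,0--0,00--
  m1: 00-- ←essential
  m2: 0--0,00--
  m3: -011,00--
  m4: --00,-1-0,0--0
  m6: -1-0,0--0
  m8: --00 ←essential
  m11: -011,1-11
  m12: --00,-1-0,11--
  m13: 11-- ←essential
  m14: -1-0,11--
  m15: 1-11,11--
Essential: --00, 00--, 11--

3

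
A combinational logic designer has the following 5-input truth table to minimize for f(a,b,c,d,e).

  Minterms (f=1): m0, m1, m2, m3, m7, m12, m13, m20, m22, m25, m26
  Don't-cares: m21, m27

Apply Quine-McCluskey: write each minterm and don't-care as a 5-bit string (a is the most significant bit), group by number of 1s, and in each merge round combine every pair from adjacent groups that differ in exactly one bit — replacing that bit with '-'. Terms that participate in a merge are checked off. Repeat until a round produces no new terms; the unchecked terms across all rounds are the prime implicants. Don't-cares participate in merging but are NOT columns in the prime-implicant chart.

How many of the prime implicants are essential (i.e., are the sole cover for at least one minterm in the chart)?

[col 0] 00000*, 00001*, 00010*, 00011*, 00111*, 01100*, 01101*, 10100*, 10101*, 10110*, 11001*, 11010*, 11011*
[col 1] 00-11, 000-0*, 000-1*, 0000-*, 0001-*, 0110-, 101-0, 1010-, 110-1, 1101-
[col 2] 000--
Prime implicants: 00-11, 000--, 0110-, 101-0, 1010-, 110-1, 1101-
PI chart (minterm → PIs covering it):
  0 | 000--  (sole → essential)
  1 | 000--  (sole → essential)
  2 | 000--  (sole → essential)
  3 | 00-11,000--
  7 | 00-11  (sole → essential)
  12 | 0110-  (sole → essential)
  13 | 0110-  (sole → essential)
  20 | 101-0,1010-
  22 | 101-0  (sole → essential)
  25 | 110-1  (sole → essential)
  26 | 1101-  (sole → essential)
Essential prime implicants: 00-11, 000--, 0110-, 101-0, 110-1, 1101-

6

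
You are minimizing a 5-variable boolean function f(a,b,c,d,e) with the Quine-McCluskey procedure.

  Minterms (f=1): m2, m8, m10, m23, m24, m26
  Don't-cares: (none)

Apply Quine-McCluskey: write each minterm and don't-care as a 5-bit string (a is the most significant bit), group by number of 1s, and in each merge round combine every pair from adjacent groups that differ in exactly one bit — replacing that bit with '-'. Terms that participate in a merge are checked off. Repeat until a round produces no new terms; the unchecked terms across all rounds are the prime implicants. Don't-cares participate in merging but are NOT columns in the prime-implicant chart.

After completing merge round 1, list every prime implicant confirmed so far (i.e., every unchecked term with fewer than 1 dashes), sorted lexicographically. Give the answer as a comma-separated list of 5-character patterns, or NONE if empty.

10111

[col 0] 00010*, 01000*, 01010*, 10111, 11000*, 11010*
[col 1] -1000*, -1010*, 0-010, 010-0*, 110-0*
[col 2] -10-0
Prime implicants: -10-0, 0-010, 10111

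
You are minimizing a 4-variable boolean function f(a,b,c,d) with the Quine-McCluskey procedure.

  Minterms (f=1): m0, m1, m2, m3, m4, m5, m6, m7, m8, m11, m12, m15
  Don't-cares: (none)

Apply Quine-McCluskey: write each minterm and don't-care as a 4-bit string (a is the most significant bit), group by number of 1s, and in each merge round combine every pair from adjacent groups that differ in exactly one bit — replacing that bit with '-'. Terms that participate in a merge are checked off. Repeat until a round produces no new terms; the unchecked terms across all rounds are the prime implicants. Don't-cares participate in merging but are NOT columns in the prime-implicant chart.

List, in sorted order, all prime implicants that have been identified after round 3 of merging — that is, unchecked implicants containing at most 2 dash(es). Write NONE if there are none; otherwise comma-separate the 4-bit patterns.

[col 0] 0000*, 0001*, 0010*, 0011*, 0100*, 0101*, 0110*, 0111*, 1000*, 1011*, 1100*, 1111*
[col 1] -000*, -011*, -100*, -111*, 0-00*, 0-01*, 0-10*, 0-11*, 00-0*, 00-1*, 000-*, 001-*, 01-0*, 01-1*, 010-*, 011-*, 1-00*, 1-11*
[col 2] --00, --11, 0--0*, 0--1*, 0-0-*, 0-1-*, 00--*, 01--*
[col 3] 0---
Prime implicants: --00, --11, 0---

--00, --11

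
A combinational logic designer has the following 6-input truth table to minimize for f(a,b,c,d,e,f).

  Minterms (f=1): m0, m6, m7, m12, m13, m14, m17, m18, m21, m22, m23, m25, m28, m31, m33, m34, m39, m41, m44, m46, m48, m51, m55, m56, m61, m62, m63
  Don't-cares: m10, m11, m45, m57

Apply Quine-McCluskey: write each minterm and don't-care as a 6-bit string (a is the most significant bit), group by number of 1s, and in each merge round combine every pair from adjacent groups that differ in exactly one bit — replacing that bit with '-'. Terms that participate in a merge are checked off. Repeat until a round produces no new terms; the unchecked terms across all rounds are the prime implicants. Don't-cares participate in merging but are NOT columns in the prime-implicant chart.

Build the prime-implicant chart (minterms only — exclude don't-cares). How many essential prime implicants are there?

size-2^0 implicants → 000000  000110(✓)  000111(✓)  001010(✓)  001011(✓)  001100(✓)  001101(✓)  001110(✓)  010001(✓)  010010(✓)  010101(✓)  010110(✓)  010111(✓)  011001(✓)  011100(✓)  011111(✓)  100001(✓)  100010  100111(✓)  101001(✓)  101100(✓)  101101(✓)  101110(✓)  110000(✓)  110011(✓)  110111(✓)  111000(✓)  111001(✓)  111101(✓)  111110(✓)  111111(✓)
size-2^1 implicants → -00111(✓)  -01100(✓)  -01101(✓)  -01110(✓)  -10111(✓)  -11001  -11111(✓)  0-0110(✓)  0-0111(✓)  0-1100  00-110  00011-(✓)  001-10  00101-  0011-0(✓)  00110-(✓)  01-001  01-111(✓)  010-01  010-10  0101-1  01011-(✓)  1-0111(✓)  1-1001(✓)  1-1101(✓)  1-1110  10-001  101-01(✓)  1011-0(✓)  10110-(✓)  11-000  11-111(✓)  110-11  111-01(✓)  11100-  1111-1  11111-
size-2^2 implicants → --0111  -011-0  -0110-  -1-111  0-011-  1-1-01
Unchecked terms (primes): --0111, -011-0, -0110-, -1-111, -11001, 0-011-, 0-1100, 00-110, 000000, 001-10, 00101-, 01-001, 010-01, 010-10, 0101-1, 1-1-01, 1-1110, 10-001, 100010, 11-000, 110-11, 11100-, 1111-1, 11111-
Minterm coverage:
  m0 ⊆ 000000 [E]
  m6 ⊆ 0-011-,00-110
  m7 ⊆ --0111,0-011-
  m12 ⊆ -011-0,-0110-,0-1100
  m13 ⊆ -0110- [E]
  m14 ⊆ -011-0,00-110,001-10
  m17 ⊆ 01-001,010-01
  m18 ⊆ 010-10 [E]
  m21 ⊆ 010-01,0101-1
  m22 ⊆ 0-011-,010-10
  m23 ⊆ --0111,-1-111,0-011-,0101-1
  m25 ⊆ -11001,01-001
  m28 ⊆ 0-1100 [E]
  m31 ⊆ -1-111 [E]
  m33 ⊆ 10-001 [E]
  m34 ⊆ 100010 [E]
  m39 ⊆ --0111 [E]
  m41 ⊆ 1-1-01,10-001
  m44 ⊆ -011-0,-0110-
  m46 ⊆ -011-0,1-1110
  m48 ⊆ 11-000 [E]
  m51 ⊆ 110-11 [E]
  m55 ⊆ --0111,-1-111,110-11
  m56 ⊆ 11-000,11100-
  m61 ⊆ 1-1-01,1111-1
  m62 ⊆ 1-1110,11111-
  m63 ⊆ -1-111,1111-1,11111-
E = {--0111, -0110-, -1-111, 0-1100, 000000, 010-10, 10-001, 100010, 11-000, 110-11}

10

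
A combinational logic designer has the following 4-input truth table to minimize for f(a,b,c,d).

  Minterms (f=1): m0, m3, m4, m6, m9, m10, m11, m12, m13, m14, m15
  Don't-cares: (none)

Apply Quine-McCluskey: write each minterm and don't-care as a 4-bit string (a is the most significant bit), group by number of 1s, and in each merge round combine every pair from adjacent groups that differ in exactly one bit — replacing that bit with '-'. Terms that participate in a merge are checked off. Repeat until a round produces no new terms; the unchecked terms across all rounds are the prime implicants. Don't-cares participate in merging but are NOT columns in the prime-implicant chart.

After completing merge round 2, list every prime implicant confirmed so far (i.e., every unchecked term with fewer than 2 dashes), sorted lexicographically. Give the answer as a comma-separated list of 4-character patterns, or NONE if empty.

size-2^0 implicants → 0000(✓)  0011(✓)  0100(✓)  0110(✓)  1001(✓)  1010(✓)  1011(✓)  1100(✓)  1101(✓)  1110(✓)  1111(✓)
size-2^1 implicants → -011  -100(✓)  -110(✓)  0-00  01-0(✓)  1-01(✓)  1-10(✓)  1-11(✓)  10-1(✓)  101-(✓)  11-0(✓)  11-1(✓)  110-(✓)  111-(✓)
size-2^2 implicants → -1-0  1--1  1-1-  11--
Unchecked terms (primes): -011, -1-0, 0-00, 1--1, 1-1-, 11--

-011, 0-00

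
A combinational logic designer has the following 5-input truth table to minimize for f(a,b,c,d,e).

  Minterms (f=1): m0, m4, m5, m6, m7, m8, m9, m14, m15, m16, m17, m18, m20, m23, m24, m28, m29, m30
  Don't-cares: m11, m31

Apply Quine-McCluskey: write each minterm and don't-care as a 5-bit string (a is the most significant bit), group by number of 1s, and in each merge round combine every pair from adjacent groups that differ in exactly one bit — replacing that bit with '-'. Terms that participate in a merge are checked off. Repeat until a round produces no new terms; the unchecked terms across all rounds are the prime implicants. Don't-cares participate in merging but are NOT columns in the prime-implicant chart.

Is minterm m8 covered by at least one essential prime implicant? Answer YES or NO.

NO

Round 0: 00000✓ 00100✓ 00101✓ 00110✓ 00111✓ 01000✓ 01001✓ 01011✓ 01110✓ 01111✓ 10000✓ 10001✓ 10010✓ 10100✓ 10111✓ 11000✓ 11100✓ 11101✓ 11110✓ 11111✓
Round 1: -0000✓ -0100✓ -0111✓ -1000✓ -1110✓ -1111✓ 0-000✓ 0-110✓ 0-111✓ 00-00✓ 001-0✓ 001-1✓ 0010-✓ 0011-✓ 01-11 010-1 0100- 0111-✓ 1-000✓ 1-100✓ 1-111✓ 10-00✓ 100-0 1000- 11-00✓ 111-0✓ 111-1✓ 1110-✓ 1111-✓
Round 2: --000 --111 -0-00 -111- 0-11- 001-- 1--00 111--
PIs = {--000, --111, -0-00, -111-, 0-11-, 001--, 01-11, 010-1, 0100-, 1--00, 100-0, 1000-, 111--}
Coverage chart:
  m0: --000,-0-00
  m4: -0-00,001--
  m5: 001-- ←essential
  m6: 0-11-,001--
  m7: --111,0-11-,001--
  m8: --000,0100-
  m9: 010-1,0100-
  m14: -111-,0-11-
  m15: --111,-111-,0-11-,01-11
  m16: --000,-0-00,1--00,100-0,1000-
  m17: 1000- ←essential
  m18: 100-0 ←essential
  m20: -0-00,1--00
  m23: --111 ←essential
  m24: --000,1--00
  m28: 1--00,111--
  m29: 111-- ←essential
  m30: -111-,111--
Essential: --111, 001--, 100-0, 1000-, 111--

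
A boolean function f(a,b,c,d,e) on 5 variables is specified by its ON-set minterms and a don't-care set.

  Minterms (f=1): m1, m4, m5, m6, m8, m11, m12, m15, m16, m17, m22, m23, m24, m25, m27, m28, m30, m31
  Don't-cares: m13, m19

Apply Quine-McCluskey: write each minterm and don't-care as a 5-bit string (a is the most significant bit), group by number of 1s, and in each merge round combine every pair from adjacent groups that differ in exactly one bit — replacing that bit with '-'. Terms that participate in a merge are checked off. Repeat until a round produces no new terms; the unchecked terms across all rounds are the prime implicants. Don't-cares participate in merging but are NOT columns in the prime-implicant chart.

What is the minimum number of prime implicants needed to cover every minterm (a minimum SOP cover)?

6

size-2^0 implicants → 00001(✓)  00100(✓)  00101(✓)  00110(✓)  01000(✓)  01011(✓)  01100(✓)  01101(✓)  01111(✓)  10000(✓)  10001(✓)  10011(✓)  10110(✓)  10111(✓)  11000(✓)  11001(✓)  11011(✓)  11100(✓)  11110(✓)  11111(✓)
size-2^1 implicants → -0001  -0110  -1000(✓)  -1011(✓)  -1100(✓)  -1111(✓)  0-100(✓)  0-101(✓)  00-01  001-0  0010-(✓)  01-00(✓)  01-11(✓)  011-1  0110-(✓)  1-000(✓)  1-001(✓)  1-011(✓)  1-110(✓)  1-111(✓)  10-11(✓)  100-1(✓)  1000-(✓)  1011-(✓)  11-00(✓)  11-11(✓)  110-1(✓)  1100-(✓)  111-0  1111-(✓)
size-2^2 implicants → -1-00  -1-11  0-10-  1--11  1-0-1  1-00-  1-11-
Unchecked terms (primes): -0001, -0110, -1-00, -1-11, 0-10-, 00-01, 001-0, 011-1, 1--11, 1-0-1, 1-00-, 1-11-, 111-0
Minterm coverage:
  m1 ⊆ -0001,00-01
  m4 ⊆ 0-10-,001-0
  m5 ⊆ 0-10-,00-01
  m6 ⊆ -0110,001-0
  m8 ⊆ -1-00 [E]
  m11 ⊆ -1-11 [E]
  m12 ⊆ -1-00,0-10-
  m15 ⊆ -1-11,011-1
  m16 ⊆ 1-00- [E]
  m17 ⊆ -0001,1-0-1,1-00-
  m22 ⊆ -0110,1-11-
  m23 ⊆ 1--11,1-11-
  m24 ⊆ -1-00,1-00-
  m25 ⊆ 1-0-1,1-00-
  m27 ⊆ -1-11,1--11,1-0-1
  m28 ⊆ -1-00,111-0
  m30 ⊆ 1-11-,111-0
  m31 ⊆ -1-11,1--11,1-11-
E = {-1-00, -1-11, 1-00-}
Petrick residual → 00-01, 001-0, 1-11-
Cover = bd'e' + bde + a'b'd'e + a'b'ce' + ac'd' + acd  |cover|=6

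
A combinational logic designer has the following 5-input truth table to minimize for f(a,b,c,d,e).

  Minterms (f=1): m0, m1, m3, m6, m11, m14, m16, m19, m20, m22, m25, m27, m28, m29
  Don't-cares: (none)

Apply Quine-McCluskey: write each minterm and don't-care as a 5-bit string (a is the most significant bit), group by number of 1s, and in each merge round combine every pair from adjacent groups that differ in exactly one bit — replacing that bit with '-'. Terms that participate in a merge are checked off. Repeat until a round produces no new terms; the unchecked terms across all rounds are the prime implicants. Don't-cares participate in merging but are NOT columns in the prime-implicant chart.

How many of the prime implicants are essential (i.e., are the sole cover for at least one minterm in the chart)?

2

[col 0] 00000*, 00001*, 00011*, 00110*, 01011*, 01110*, 10000*, 10011*, 10100*, 10110*, 11001*, 11011*, 11100*, 11101*
[col 1] -0000, -0011*, -0110, -1011*, 0-011*, 0-110, 000-1, 0000-, 1-011*, 1-100, 10-00, 101-0, 11-01, 110-1, 1110-
[col 2] --011
Prime implicants: --011, -0000, -0110, 0-110, 000-1, 0000-, 1-100, 10-00, 101-0, 11-01, 110-1, 1110-
PI chart (minterm → PIs covering it):
  0 | -0000,0000-
  1 | 000-1,0000-
  3 | --011,000-1
  6 | -0110,0-110
  11 | --011  (sole → essential)
  14 | 0-110  (sole → essential)
  16 | -0000,10-00
  19 | --011  (sole → essential)
  20 | 1-100,10-00,101-0
  22 | -0110,101-0
  25 | 11-01,110-1
  27 | --011,110-1
  28 | 1-100,1110-
  29 | 11-01,1110-
Essential prime implicants: --011, 0-110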